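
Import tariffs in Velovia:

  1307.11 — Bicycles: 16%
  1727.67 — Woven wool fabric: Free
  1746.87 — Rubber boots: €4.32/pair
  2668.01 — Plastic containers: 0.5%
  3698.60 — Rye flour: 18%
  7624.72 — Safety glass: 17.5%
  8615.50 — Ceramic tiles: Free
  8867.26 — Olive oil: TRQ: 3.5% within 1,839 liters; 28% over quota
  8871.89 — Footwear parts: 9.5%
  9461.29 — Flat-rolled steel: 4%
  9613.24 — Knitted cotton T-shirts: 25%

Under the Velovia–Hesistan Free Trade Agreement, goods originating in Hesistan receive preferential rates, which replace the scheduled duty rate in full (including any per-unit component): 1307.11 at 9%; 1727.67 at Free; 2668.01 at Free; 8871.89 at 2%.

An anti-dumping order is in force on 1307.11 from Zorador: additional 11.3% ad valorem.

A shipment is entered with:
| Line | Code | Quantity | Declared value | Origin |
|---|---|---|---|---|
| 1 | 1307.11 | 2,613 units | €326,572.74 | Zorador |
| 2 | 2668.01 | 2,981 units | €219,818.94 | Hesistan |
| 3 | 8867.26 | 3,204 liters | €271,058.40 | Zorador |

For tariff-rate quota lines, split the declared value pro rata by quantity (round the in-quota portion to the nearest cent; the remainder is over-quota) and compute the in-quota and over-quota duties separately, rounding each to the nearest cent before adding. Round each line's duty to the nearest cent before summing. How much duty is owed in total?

€126,933.76

Line 1 (1307.11, Zorador, 2,613 units, €326,572.74):
Base rate for 1307.11 is 16%.
1307.11 has an FTA preferential rate, but origin Zorador is not Hesistan; base rate stands.
Additional duty on 1307.11 from Zorador: +11.3%. Applied ad valorem rate: 16% + 11.3% = 27.3%.
Duty = €326,572.74 × 27.3% = €89,154.36.
Line 2 (2668.01, Hesistan, 2,981 units, €219,818.94):
Base rate for 2668.01 is 0.5%.
Origin Hesistan qualifies under the Velovia–Hesistan agreement and 2668.01 is covered: preferential rate Free applies instead.
Duty = €219,818.94 × 0% = €0.00.
Line 3 (8867.26, Zorador, 3,204 liters, €271,058.40):
Code 8867.26 is under a tariff-rate quota (threshold 1,839 liters). In-quota: 1,839 liters at 3.5%; over-quota: 1,365 liters at 28%.
Pro-rata value split: in-quota = €271,058.40 × 1,839/3,204 = €155,579.40; over-quota = €271,058.40 − €155,579.40 = €115,479.00.
In-quota duty = €155,579.40 × 3.5% = €5,445.28. Over-quota duty = €115,479.00 × 28% = €32,334.12.
Line duty = €5,445.28 + €32,334.12 = €37,779.40.
Total = €89,154.36 + €0.00 + €37,779.40 = €126,933.76.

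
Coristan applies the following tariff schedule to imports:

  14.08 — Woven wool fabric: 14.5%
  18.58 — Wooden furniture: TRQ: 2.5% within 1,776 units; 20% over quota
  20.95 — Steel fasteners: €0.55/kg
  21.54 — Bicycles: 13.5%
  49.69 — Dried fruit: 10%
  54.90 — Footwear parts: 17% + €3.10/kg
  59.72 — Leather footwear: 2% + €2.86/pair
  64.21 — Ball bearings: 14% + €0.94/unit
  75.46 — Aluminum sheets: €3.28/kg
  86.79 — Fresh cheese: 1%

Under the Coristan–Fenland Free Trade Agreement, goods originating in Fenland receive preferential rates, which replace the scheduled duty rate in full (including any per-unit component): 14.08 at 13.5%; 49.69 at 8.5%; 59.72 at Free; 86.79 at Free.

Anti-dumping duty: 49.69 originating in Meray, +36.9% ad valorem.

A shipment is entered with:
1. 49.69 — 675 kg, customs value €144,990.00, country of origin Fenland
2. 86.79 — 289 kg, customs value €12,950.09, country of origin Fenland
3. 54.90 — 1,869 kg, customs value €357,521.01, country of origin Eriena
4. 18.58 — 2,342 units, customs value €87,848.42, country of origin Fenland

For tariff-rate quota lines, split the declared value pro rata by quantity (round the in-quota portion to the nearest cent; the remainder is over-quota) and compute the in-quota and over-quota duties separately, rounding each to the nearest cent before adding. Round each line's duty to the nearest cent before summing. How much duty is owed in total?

€84,808.19

Line 1 (49.69, Fenland, 675 kg, €144,990.00):
Base rate for 49.69 is 10%.
Origin Fenland qualifies under the Coristan–Fenland agreement and 49.69 is covered: preferential rate 8.5% applies instead.
The additional-duty order on 49.69 targets Meray, not Fenland; it does not apply.
Duty = €144,990.00 × 8.5% = €12,324.15.
Line 2 (86.79, Fenland, 289 kg, €12,950.09):
Base rate for 86.79 is 1%.
Origin Fenland qualifies under the Coristan–Fenland agreement and 86.79 is covered: preferential rate Free applies instead.
Duty = €12,950.09 × 0% = €0.00.
Line 3 (54.90, Eriena, 1,869 kg, €357,521.01):
Base rate for 54.90 is 17% + €3.10/kg.
Duty = €357,521.01 × 17% + 1,869 × €3.10 = €66,572.47.
Line 4 (18.58, Fenland, 2,342 units, €87,848.42):
Code 18.58 is under a tariff-rate quota (threshold 1,776 units). In-quota: 1,776 units at 2.5%; over-quota: 566 units at 20%.
Pro-rata value split: in-quota = €87,848.42 × 1,776/2,342 = €66,617.76; over-quota = €87,848.42 − €66,617.76 = €21,230.66.
In-quota duty = €66,617.76 × 2.5% = €1,665.44. Over-quota duty = €21,230.66 × 20% = €4,246.13.
Line duty = €1,665.44 + €4,246.13 = €5,911.57.
Total = €12,324.15 + €0.00 + €66,572.47 + €5,911.57 = €84,808.19.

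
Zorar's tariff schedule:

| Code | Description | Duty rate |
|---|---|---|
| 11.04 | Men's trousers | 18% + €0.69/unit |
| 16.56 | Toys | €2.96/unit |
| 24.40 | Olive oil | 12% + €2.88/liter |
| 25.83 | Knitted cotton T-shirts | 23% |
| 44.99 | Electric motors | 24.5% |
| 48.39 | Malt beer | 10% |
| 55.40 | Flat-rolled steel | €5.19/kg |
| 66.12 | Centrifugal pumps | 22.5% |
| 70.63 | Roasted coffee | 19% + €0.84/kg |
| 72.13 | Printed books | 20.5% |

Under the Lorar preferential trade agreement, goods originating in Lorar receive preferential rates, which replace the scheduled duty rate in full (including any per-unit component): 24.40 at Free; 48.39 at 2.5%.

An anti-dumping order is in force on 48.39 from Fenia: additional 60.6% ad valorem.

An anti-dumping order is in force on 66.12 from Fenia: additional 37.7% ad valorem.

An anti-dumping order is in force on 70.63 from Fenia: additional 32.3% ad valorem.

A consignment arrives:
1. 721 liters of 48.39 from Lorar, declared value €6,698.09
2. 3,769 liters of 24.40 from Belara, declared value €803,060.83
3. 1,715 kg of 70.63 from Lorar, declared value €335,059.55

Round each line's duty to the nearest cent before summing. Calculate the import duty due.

€172,491.38

Line 1 (48.39, Lorar, 721 liters, €6,698.09):
Base rate for 48.39 is 10%.
Origin Lorar qualifies under the Zorar–Lorar agreement and 48.39 is covered: preferential rate 2.5% applies instead.
The additional-duty order on 48.39 targets Fenia, not Lorar; it does not apply.
Duty = €6,698.09 × 2.5% = €167.45.
Line 2 (24.40, Belara, 3,769 liters, €803,060.83):
Base rate for 24.40 is 12% + €2.88/liter.
24.40 has an FTA preferential rate, but origin Belara is not Lorar; base rate stands.
Duty = €803,060.83 × 12% + 3,769 × €2.88 = €107,222.02.
Line 3 (70.63, Lorar, 1,715 kg, €335,059.55):
Base rate for 70.63 is 19% + €0.84/kg.
Origin Lorar is the FTA partner but 70.63 is not on the preference list; base rate stands.
The additional-duty order on 70.63 targets Fenia, not Lorar; it does not apply.
Duty = €335,059.55 × 19% + 1,715 × €0.84 = €65,101.91.
Total = €167.45 + €107,222.02 + €65,101.91 = €172,491.38.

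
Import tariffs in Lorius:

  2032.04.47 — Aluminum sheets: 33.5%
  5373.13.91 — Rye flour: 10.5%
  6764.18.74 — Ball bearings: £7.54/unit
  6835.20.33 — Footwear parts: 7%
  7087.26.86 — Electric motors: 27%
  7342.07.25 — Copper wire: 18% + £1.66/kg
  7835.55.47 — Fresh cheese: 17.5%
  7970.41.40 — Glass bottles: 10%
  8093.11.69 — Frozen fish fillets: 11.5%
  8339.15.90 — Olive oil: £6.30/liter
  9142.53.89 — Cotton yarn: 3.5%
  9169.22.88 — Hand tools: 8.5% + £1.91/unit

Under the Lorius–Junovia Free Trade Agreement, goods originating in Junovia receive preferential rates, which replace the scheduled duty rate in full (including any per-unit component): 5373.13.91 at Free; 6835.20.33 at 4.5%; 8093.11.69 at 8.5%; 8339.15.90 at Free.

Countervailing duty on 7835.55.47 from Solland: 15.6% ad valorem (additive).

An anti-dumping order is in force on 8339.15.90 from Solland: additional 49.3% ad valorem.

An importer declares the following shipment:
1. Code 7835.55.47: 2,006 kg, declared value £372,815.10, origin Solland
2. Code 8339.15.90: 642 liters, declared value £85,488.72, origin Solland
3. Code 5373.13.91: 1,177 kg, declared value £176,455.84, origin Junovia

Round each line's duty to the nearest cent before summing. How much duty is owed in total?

Line 1 (7835.55.47, Solland, 2,006 kg, £372,815.10):
Base rate for 7835.55.47 is 17.5%.
Additional duty on 7835.55.47 from Solland: +15.6%. Applied ad valorem rate: 17.5% + 15.6% = 33.1%.
Duty = £372,815.10 × 33.1% = £123,401.80.
Line 2 (8339.15.90, Solland, 642 liters, £85,488.72):
Base rate for 8339.15.90 is £6.30/liter.
8339.15.90 has an FTA preferential rate, but origin Solland is not Junovia; base rate stands.
Additional duty on 8339.15.90 from Solland: +49.3% ad valorem. Applied ad valorem rate = 49.3%.
Duty = £85,488.72 × 49.3% + 642 × £6.30 = £46,190.54.
Line 3 (5373.13.91, Junovia, 1,177 kg, £176,455.84):
Base rate for 5373.13.91 is 10.5%.
Origin Junovia qualifies under the Lorius–Junovia agreement and 5373.13.91 is covered: preferential rate Free applies instead.
Duty = £176,455.84 × 0% = £0.00.
Total = £123,401.80 + £46,190.54 + £0.00 = £169,592.34.

£169,592.34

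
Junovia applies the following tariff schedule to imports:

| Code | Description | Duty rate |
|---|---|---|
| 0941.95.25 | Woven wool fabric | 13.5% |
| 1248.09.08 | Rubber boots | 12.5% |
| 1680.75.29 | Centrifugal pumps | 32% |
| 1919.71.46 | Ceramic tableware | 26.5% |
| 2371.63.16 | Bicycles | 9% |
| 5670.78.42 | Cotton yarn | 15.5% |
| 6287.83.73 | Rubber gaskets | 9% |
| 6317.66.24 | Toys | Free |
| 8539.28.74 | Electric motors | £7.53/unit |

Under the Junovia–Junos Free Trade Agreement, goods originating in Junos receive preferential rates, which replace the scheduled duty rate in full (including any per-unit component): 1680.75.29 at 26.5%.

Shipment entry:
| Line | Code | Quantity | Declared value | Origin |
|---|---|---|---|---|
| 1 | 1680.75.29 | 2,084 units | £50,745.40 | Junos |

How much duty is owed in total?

£13,447.53

Line 1 (1680.75.29, Junos, 2,084 units, £50,745.40):
Base rate for 1680.75.29 is 32%.
Origin Junos qualifies under the Junovia–Junos agreement and 1680.75.29 is covered: preferential rate 26.5% applies instead.
Duty = £50,745.40 × 26.5% = £13,447.53.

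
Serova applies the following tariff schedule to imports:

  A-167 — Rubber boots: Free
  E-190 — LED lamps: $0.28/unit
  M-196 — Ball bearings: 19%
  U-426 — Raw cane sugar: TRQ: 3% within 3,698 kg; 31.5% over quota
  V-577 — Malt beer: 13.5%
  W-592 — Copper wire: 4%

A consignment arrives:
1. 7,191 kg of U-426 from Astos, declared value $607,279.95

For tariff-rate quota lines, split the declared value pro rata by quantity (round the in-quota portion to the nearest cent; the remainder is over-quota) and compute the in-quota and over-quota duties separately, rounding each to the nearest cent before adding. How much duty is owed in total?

Line 1 (U-426, Astos, 7,191 kg, $607,279.95):
Code U-426 is under a tariff-rate quota (threshold 3,698 kg). In-quota: 3,698 kg at 3%; over-quota: 3,493 kg at 31.5%.
Pro-rata value split: in-quota = $607,279.95 × 3,698/7,191 = $312,296.10; over-quota = $607,279.95 − $312,296.10 = $294,983.85.
In-quota duty = $312,296.10 × 3% = $9,368.88. Over-quota duty = $294,983.85 × 31.5% = $92,919.91.
Line duty = $9,368.88 + $92,919.91 = $102,288.79.

$102,288.79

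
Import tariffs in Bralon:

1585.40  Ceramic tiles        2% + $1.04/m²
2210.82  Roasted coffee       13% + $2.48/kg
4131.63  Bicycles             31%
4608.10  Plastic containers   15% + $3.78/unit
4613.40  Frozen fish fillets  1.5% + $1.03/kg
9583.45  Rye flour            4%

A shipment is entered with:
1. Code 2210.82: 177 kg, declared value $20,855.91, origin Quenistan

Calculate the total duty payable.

Line 1 (2210.82, Quenistan, 177 kg, $20,855.91):
Base rate for 2210.82 is 13% + $2.48/kg.
Duty = $20,855.91 × 13% + 177 × $2.48 = $3,150.23.

$3,150.23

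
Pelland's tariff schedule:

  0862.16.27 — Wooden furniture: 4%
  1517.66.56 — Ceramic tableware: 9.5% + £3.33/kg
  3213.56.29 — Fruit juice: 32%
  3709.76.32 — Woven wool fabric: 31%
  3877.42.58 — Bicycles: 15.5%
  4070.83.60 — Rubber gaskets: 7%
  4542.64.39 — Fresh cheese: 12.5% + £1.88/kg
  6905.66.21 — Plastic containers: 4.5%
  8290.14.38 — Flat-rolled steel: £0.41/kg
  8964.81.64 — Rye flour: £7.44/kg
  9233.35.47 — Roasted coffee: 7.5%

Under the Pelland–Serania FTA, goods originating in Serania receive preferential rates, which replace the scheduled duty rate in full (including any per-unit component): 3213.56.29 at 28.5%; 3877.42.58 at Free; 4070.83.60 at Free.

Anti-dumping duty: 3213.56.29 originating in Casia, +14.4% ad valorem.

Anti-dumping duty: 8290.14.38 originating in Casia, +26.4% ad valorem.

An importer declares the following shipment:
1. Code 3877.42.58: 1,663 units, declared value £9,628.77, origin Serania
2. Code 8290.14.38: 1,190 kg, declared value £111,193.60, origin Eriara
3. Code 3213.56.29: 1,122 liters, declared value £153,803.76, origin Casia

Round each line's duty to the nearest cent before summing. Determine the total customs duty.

£71,852.84

Line 1 (3877.42.58, Serania, 1,663 units, £9,628.77):
Base rate for 3877.42.58 is 15.5%.
Origin Serania qualifies under the Pelland–Serania agreement and 3877.42.58 is covered: preferential rate Free applies instead.
Duty = £9,628.77 × 0% = £0.00.
Line 2 (8290.14.38, Eriara, 1,190 kg, £111,193.60):
Base rate for 8290.14.38 is £0.41/kg.
The additional-duty order on 8290.14.38 targets Casia, not Eriara; it does not apply.
Duty = 1,190 × £0.41 = £487.90.
Line 3 (3213.56.29, Casia, 1,122 liters, £153,803.76):
Base rate for 3213.56.29 is 32%.
3213.56.29 has an FTA preferential rate, but origin Casia is not Serania; base rate stands.
Additional duty on 3213.56.29 from Casia: +14.4%. Applied ad valorem rate: 32% + 14.4% = 46.4%.
Duty = £153,803.76 × 46.4% = £71,364.94.
Total = £0.00 + £487.90 + £71,364.94 = £71,852.84.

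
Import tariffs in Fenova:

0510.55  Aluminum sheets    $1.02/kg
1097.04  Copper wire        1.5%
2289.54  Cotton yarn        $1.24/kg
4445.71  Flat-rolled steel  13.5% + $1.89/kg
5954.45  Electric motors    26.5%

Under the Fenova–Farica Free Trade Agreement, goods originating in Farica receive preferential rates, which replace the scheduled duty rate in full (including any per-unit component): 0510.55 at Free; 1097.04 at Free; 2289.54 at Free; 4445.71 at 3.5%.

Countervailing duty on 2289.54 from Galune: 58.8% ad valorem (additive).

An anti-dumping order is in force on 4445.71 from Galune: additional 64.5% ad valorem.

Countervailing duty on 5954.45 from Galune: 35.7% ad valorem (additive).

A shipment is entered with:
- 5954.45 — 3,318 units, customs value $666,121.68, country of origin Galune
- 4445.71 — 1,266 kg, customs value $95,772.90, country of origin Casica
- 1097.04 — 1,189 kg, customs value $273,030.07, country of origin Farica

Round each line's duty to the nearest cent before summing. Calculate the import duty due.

Line 1 (5954.45, Galune, 3,318 units, $666,121.68):
Base rate for 5954.45 is 26.5%.
Additional duty on 5954.45 from Galune: +35.7%. Applied ad valorem rate: 26.5% + 35.7% = 62.2%.
Duty = $666,121.68 × 62.2% = $414,327.68.
Line 2 (4445.71, Casica, 1,266 kg, $95,772.90):
Base rate for 4445.71 is 13.5% + $1.89/kg.
4445.71 has an FTA preferential rate, but origin Casica is not Farica; base rate stands.
The additional-duty order on 4445.71 targets Galune, not Casica; it does not apply.
Duty = $95,772.90 × 13.5% + 1,266 × $1.89 = $15,322.08.
Line 3 (1097.04, Farica, 1,189 kg, $273,030.07):
Base rate for 1097.04 is 1.5%.
Origin Farica qualifies under the Fenova–Farica agreement and 1097.04 is covered: preferential rate Free applies instead.
Duty = $273,030.07 × 0% = $0.00.
Total = $414,327.68 + $15,322.08 + $0.00 = $429,649.76.

$429,649.76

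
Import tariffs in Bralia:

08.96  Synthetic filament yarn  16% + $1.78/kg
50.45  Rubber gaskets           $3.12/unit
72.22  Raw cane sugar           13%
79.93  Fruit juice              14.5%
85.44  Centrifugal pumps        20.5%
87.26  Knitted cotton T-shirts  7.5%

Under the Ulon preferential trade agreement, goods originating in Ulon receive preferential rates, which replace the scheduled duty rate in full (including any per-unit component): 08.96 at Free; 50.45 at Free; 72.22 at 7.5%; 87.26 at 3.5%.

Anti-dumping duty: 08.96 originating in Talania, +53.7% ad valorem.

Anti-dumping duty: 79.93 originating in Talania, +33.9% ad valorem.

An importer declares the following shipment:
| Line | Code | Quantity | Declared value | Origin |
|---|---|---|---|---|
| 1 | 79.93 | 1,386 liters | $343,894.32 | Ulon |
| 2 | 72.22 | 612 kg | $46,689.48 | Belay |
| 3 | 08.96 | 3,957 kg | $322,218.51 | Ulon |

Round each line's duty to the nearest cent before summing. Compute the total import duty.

Line 1 (79.93, Ulon, 1,386 liters, $343,894.32):
Base rate for 79.93 is 14.5%.
Origin Ulon is the FTA partner but 79.93 is not on the preference list; base rate stands.
The additional-duty order on 79.93 targets Talania, not Ulon; it does not apply.
Duty = $343,894.32 × 14.5% = $49,864.68.
Line 2 (72.22, Belay, 612 kg, $46,689.48):
Base rate for 72.22 is 13%.
72.22 has an FTA preferential rate, but origin Belay is not Ulon; base rate stands.
Duty = $46,689.48 × 13% = $6,069.63.
Line 3 (08.96, Ulon, 3,957 kg, $322,218.51):
Base rate for 08.96 is 16% + $1.78/kg.
Origin Ulon qualifies under the Bralia–Ulon agreement and 08.96 is covered: preferential rate Free applies instead.
The additional-duty order on 08.96 targets Talania, not Ulon; it does not apply.
Duty = $322,218.51 × 0% = $0.00.
Total = $49,864.68 + $6,069.63 + $0.00 = $55,934.31.

$55,934.31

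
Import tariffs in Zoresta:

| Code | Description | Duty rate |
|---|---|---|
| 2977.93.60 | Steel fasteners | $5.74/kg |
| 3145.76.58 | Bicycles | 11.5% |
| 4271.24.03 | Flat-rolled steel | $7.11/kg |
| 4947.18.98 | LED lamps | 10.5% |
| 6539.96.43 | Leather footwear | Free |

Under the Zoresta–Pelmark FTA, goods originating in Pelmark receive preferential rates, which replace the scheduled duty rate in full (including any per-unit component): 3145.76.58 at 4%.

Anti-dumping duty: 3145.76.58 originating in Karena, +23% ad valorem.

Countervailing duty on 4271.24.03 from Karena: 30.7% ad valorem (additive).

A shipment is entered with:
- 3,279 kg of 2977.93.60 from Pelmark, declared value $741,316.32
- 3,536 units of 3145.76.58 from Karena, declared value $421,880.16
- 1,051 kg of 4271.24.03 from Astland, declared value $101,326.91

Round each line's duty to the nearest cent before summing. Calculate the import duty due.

$171,842.73

Line 1 (2977.93.60, Pelmark, 3,279 kg, $741,316.32):
Base rate for 2977.93.60 is $5.74/kg.
Origin Pelmark is the FTA partner but 2977.93.60 is not on the preference list; base rate stands.
Duty = 3,279 × $5.74 = $18,821.46.
Line 2 (3145.76.58, Karena, 3,536 units, $421,880.16):
Base rate for 3145.76.58 is 11.5%.
3145.76.58 has an FTA preferential rate, but origin Karena is not Pelmark; base rate stands.
Additional duty on 3145.76.58 from Karena: +23%. Applied ad valorem rate: 11.5% + 23% = 34.5%.
Duty = $421,880.16 × 34.5% = $145,548.66.
Line 3 (4271.24.03, Astland, 1,051 kg, $101,326.91):
Base rate for 4271.24.03 is $7.11/kg.
The additional-duty order on 4271.24.03 targets Karena, not Astland; it does not apply.
Duty = 1,051 × $7.11 = $7,472.61.
Total = $18,821.46 + $145,548.66 + $7,472.61 = $171,842.73.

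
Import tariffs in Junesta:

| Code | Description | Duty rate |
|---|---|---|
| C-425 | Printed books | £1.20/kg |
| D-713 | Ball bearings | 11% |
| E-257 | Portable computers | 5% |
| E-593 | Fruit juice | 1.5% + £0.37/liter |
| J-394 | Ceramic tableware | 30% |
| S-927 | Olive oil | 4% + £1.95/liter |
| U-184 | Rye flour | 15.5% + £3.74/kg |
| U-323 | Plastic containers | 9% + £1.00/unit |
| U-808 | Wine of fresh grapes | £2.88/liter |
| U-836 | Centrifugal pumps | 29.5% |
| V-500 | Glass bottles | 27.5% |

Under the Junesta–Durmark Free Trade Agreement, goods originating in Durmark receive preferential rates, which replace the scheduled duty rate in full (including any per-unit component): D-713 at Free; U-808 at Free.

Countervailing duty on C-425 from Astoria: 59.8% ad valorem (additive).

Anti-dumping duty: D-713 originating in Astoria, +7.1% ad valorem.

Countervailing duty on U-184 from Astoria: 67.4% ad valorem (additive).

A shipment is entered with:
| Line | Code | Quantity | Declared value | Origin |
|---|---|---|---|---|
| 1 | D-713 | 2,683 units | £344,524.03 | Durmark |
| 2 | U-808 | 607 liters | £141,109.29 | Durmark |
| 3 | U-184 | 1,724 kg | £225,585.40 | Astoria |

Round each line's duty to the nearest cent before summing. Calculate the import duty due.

Line 1 (D-713, Durmark, 2,683 units, £344,524.03):
Base rate for D-713 is 11%.
Origin Durmark qualifies under the Junesta–Durmark agreement and D-713 is covered: preferential rate Free applies instead.
The additional-duty order on D-713 targets Astoria, not Durmark; it does not apply.
Duty = £344,524.03 × 0% = £0.00.
Line 2 (U-808, Durmark, 607 liters, £141,109.29):
Base rate for U-808 is £2.88/liter.
Origin Durmark qualifies under the Junesta–Durmark agreement and U-808 is covered: preferential rate Free applies instead.
Duty = £141,109.29 × 0% = £0.00.
Line 3 (U-184, Astoria, 1,724 kg, £225,585.40):
Base rate for U-184 is 15.5% + £3.74/kg.
Additional duty on U-184 from Astoria: +67.4%. Applied ad valorem rate: 15.5% + 67.4% = 82.9%.
Duty = £225,585.40 × 82.9% + 1,724 × £3.74 = £193,458.06.
Total = £0.00 + £0.00 + £193,458.06 = £193,458.06.

£193,458.06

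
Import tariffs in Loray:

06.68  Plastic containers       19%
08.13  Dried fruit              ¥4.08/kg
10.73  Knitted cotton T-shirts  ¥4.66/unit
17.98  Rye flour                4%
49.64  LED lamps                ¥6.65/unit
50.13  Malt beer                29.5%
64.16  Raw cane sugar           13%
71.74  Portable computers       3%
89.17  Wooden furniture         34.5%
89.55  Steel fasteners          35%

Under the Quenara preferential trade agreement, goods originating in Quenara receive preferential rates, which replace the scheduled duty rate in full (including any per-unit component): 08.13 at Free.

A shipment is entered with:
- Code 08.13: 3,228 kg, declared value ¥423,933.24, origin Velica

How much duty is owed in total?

Line 1 (08.13, Velica, 3,228 kg, ¥423,933.24):
Base rate for 08.13 is ¥4.08/kg.
08.13 has an FTA preferential rate, but origin Velica is not Quenara; base rate stands.
Duty = 3,228 × ¥4.08 = ¥13,170.24.

¥13,170.24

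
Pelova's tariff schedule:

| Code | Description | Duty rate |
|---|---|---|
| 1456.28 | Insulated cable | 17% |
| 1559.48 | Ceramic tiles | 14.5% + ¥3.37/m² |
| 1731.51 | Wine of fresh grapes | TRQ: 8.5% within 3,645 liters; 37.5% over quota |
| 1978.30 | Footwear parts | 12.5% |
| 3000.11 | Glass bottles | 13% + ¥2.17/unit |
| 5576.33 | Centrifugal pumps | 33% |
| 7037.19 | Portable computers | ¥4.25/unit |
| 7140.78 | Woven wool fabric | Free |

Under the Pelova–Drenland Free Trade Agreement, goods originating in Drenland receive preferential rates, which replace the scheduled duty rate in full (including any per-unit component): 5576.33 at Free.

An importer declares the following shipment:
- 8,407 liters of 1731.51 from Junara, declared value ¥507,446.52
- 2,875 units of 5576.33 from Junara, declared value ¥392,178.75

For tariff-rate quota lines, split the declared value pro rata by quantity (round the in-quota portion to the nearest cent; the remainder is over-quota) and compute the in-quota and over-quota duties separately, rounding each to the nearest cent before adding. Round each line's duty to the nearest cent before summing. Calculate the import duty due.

Line 1 (1731.51, Junara, 8,407 liters, ¥507,446.52):
Code 1731.51 is under a tariff-rate quota (threshold 3,645 liters). In-quota: 3,645 liters at 8.5%; over-quota: 4,762 liters at 37.5%.
Pro-rata value split: in-quota = ¥507,446.52 × 3,645/8,407 = ¥220,012.20; over-quota = ¥507,446.52 − ¥220,012.20 = ¥287,434.32.
In-quota duty = ¥220,012.20 × 8.5% = ¥18,701.04. Over-quota duty = ¥287,434.32 × 37.5% = ¥107,787.87.
Line duty = ¥18,701.04 + ¥107,787.87 = ¥126,488.91.
Line 2 (5576.33, Junara, 2,875 units, ¥392,178.75):
Base rate for 5576.33 is 33%.
5576.33 has an FTA preferential rate, but origin Junara is not Drenland; base rate stands.
Duty = ¥392,178.75 × 33% = ¥129,418.99.
Total = ¥126,488.91 + ¥129,418.99 = ¥255,907.90.

¥255,907.90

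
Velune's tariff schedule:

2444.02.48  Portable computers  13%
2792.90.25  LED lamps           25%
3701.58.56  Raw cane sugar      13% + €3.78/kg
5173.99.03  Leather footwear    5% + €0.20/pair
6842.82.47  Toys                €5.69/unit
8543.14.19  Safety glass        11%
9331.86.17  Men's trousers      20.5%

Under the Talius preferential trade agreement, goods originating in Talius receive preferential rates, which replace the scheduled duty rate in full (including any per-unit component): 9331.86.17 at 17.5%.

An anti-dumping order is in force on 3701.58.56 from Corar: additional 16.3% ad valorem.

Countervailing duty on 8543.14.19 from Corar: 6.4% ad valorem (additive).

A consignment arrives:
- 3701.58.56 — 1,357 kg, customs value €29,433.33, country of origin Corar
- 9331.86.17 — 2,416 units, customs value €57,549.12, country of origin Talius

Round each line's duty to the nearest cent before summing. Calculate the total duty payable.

Line 1 (3701.58.56, Corar, 1,357 kg, €29,433.33):
Base rate for 3701.58.56 is 13% + €3.78/kg.
Additional duty on 3701.58.56 from Corar: +16.3%. Applied ad valorem rate: 13% + 16.3% = 29.3%.
Duty = €29,433.33 × 29.3% + 1,357 × €3.78 = €13,753.43.
Line 2 (9331.86.17, Talius, 2,416 units, €57,549.12):
Base rate for 9331.86.17 is 20.5%.
Origin Talius qualifies under the Velune–Talius agreement and 9331.86.17 is covered: preferential rate 17.5% applies instead.
Duty = €57,549.12 × 17.5% = €10,071.10.
Total = €13,753.43 + €10,071.10 = €23,824.53.

€23,824.53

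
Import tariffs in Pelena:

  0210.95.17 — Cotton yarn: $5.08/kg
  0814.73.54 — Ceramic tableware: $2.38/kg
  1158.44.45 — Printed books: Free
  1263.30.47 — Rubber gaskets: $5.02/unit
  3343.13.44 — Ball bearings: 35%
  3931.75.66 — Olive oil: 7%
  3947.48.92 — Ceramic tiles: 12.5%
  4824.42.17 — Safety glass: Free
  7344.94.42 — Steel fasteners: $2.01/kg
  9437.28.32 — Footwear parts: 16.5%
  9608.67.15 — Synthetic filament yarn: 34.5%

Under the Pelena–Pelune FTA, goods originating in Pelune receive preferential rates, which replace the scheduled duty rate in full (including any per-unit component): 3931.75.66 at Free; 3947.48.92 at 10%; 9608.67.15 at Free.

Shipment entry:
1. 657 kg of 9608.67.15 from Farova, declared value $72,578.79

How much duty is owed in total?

Line 1 (9608.67.15, Farova, 657 kg, $72,578.79):
Base rate for 9608.67.15 is 34.5%.
9608.67.15 has an FTA preferential rate, but origin Farova is not Pelune; base rate stands.
Duty = $72,578.79 × 34.5% = $25,039.68.

$25,039.68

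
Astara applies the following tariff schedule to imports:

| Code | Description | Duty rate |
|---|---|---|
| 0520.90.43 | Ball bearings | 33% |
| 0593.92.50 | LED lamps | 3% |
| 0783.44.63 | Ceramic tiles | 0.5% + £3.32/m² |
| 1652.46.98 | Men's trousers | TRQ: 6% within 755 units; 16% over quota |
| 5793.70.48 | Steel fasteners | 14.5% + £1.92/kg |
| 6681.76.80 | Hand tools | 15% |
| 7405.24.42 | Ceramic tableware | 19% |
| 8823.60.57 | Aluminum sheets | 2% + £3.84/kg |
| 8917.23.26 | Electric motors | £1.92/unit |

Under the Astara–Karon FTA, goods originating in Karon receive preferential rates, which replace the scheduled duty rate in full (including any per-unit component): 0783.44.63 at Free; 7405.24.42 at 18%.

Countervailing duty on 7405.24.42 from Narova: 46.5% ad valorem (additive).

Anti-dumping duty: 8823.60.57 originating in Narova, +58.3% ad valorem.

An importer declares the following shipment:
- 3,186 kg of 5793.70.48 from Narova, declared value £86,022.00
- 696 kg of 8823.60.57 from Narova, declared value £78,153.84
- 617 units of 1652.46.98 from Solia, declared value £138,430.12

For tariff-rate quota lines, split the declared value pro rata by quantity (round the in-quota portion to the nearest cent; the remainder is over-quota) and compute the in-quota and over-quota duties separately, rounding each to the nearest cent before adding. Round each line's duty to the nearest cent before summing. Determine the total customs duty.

£76,695.53

Line 1 (5793.70.48, Narova, 3,186 kg, £86,022.00):
Base rate for 5793.70.48 is 14.5% + £1.92/kg.
Duty = £86,022.00 × 14.5% + 3,186 × £1.92 = £18,590.31.
Line 2 (8823.60.57, Narova, 696 kg, £78,153.84):
Base rate for 8823.60.57 is 2% + £3.84/kg.
Additional duty on 8823.60.57 from Narova: +58.3%. Applied ad valorem rate: 2% + 58.3% = 60.3%.
Duty = £78,153.84 × 60.3% + 696 × £3.84 = £49,799.41.
Line 3 (1652.46.98, Solia, 617 units, £138,430.12):
Code 1652.46.98 is under a tariff-rate quota (threshold 755 units). Quantity 617 units is within the quota, so the in-quota rate 6% applies to the full value.
Duty = £138,430.12 × 6% = £8,305.81.
Total = £18,590.31 + £49,799.41 + £8,305.81 = £76,695.53.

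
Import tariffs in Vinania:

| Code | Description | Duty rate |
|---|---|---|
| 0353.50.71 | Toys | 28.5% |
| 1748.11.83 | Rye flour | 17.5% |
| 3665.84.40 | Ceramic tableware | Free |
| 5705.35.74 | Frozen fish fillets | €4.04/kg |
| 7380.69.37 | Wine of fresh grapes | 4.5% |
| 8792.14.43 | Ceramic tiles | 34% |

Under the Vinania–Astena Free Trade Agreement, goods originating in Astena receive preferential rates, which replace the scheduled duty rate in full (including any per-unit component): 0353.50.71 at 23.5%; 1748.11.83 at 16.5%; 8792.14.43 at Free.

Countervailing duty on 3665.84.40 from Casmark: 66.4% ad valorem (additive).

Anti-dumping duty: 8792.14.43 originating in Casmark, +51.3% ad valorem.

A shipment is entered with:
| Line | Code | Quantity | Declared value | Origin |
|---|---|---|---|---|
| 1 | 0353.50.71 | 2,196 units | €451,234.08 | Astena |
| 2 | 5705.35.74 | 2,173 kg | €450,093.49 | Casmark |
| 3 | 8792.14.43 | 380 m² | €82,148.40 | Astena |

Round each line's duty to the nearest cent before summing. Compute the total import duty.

Line 1 (0353.50.71, Astena, 2,196 units, €451,234.08):
Base rate for 0353.50.71 is 28.5%.
Origin Astena qualifies under the Vinania–Astena agreement and 0353.50.71 is covered: preferential rate 23.5% applies instead.
Duty = €451,234.08 × 23.5% = €106,040.01.
Line 2 (5705.35.74, Casmark, 2,173 kg, €450,093.49):
Base rate for 5705.35.74 is €4.04/kg.
Duty = 2,173 × €4.04 = €8,778.92.
Line 3 (8792.14.43, Astena, 380 m², €82,148.40):
Base rate for 8792.14.43 is 34%.
Origin Astena qualifies under the Vinania–Astena agreement and 8792.14.43 is covered: preferential rate Free applies instead.
The additional-duty order on 8792.14.43 targets Casmark, not Astena; it does not apply.
Duty = €82,148.40 × 0% = €0.00.
Total = €106,040.01 + €8,778.92 + €0.00 = €114,818.93.

€114,818.93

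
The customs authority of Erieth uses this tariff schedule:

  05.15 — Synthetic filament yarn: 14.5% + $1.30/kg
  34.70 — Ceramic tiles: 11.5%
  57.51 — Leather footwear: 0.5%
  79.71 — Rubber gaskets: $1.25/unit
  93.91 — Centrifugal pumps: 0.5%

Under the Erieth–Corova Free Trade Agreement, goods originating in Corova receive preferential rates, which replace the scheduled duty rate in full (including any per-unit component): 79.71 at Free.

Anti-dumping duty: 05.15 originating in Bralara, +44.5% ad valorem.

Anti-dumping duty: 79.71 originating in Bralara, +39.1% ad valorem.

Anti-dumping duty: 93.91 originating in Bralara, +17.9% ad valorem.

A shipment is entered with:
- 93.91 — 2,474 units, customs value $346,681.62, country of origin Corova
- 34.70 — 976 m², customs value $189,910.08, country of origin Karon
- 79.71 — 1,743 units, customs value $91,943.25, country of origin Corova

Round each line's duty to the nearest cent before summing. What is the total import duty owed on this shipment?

$23,573.07

Line 1 (93.91, Corova, 2,474 units, $346,681.62):
Base rate for 93.91 is 0.5%.
Origin Corova is the FTA partner but 93.91 is not on the preference list; base rate stands.
The additional-duty order on 93.91 targets Bralara, not Corova; it does not apply.
Duty = $346,681.62 × 0.5% = $1,733.41.
Line 2 (34.70, Karon, 976 m², $189,910.08):
Base rate for 34.70 is 11.5%.
Duty = $189,910.08 × 11.5% = $21,839.66.
Line 3 (79.71, Corova, 1,743 units, $91,943.25):
Base rate for 79.71 is $1.25/unit.
Origin Corova qualifies under the Erieth–Corova agreement and 79.71 is covered: preferential rate Free applies instead.
The additional-duty order on 79.71 targets Bralara, not Corova; it does not apply.
Duty = $91,943.25 × 0% = $0.00.
Total = $1,733.41 + $21,839.66 + $0.00 = $23,573.07.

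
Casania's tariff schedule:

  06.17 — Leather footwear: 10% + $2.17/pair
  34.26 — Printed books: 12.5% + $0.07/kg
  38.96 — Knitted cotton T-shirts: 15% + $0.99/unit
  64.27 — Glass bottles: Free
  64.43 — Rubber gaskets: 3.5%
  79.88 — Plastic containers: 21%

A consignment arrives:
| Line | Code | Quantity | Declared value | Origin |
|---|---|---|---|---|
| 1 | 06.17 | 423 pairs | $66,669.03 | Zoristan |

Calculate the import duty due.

Line 1 (06.17, Zoristan, 423 pairs, $66,669.03):
Base rate for 06.17 is 10% + $2.17/pair.
Duty = $66,669.03 × 10% + 423 × $2.17 = $7,584.81.

$7,584.81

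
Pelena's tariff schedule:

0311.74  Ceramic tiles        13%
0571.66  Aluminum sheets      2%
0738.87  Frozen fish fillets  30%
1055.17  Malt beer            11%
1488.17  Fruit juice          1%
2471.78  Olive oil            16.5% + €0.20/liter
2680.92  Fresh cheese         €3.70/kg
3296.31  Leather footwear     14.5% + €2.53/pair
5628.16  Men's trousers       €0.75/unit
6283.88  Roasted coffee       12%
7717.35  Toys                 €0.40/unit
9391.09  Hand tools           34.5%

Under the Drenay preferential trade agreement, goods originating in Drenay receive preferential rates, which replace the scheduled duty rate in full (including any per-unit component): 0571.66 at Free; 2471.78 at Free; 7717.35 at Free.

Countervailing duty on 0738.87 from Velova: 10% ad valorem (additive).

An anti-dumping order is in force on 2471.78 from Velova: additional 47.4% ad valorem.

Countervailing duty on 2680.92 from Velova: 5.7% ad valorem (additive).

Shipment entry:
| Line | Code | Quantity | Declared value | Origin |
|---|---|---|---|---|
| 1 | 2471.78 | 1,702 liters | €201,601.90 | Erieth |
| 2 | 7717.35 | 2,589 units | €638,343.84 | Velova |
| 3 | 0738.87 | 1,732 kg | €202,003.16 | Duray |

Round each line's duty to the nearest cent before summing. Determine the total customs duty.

Line 1 (2471.78, Erieth, 1,702 liters, €201,601.90):
Base rate for 2471.78 is 16.5% + €0.20/liter.
2471.78 has an FTA preferential rate, but origin Erieth is not Drenay; base rate stands.
The additional-duty order on 2471.78 targets Velova, not Erieth; it does not apply.
Duty = €201,601.90 × 16.5% + 1,702 × €0.20 = €33,604.71.
Line 2 (7717.35, Velova, 2,589 units, €638,343.84):
Base rate for 7717.35 is €0.40/unit.
7717.35 has an FTA preferential rate, but origin Velova is not Drenay; base rate stands.
Duty = 2,589 × €0.40 = €1,035.60.
Line 3 (0738.87, Duray, 1,732 kg, €202,003.16):
Base rate for 0738.87 is 30%.
The additional-duty order on 0738.87 targets Velova, not Duray; it does not apply.
Duty = €202,003.16 × 30% = €60,600.95.
Total = €33,604.71 + €1,035.60 + €60,600.95 = €95,241.26.

€95,241.26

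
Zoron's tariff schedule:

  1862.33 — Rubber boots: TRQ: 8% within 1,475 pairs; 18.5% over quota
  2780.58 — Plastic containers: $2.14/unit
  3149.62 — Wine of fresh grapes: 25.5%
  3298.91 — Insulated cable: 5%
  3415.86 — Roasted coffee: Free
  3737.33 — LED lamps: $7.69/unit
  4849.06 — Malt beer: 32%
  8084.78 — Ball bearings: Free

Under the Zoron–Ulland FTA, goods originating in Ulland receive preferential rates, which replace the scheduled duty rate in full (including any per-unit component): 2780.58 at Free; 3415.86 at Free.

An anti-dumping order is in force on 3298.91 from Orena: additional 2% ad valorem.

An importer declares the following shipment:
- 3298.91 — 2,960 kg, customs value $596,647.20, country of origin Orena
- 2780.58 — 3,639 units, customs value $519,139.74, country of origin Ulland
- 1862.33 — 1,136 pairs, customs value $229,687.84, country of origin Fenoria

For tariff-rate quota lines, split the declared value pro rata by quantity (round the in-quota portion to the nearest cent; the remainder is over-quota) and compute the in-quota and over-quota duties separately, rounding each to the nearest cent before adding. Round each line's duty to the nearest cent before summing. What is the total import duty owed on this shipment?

$60,140.33

Line 1 (3298.91, Orena, 2,960 kg, $596,647.20):
Base rate for 3298.91 is 5%.
Additional duty on 3298.91 from Orena: +2%. Applied ad valorem rate: 5% + 2% = 7%.
Duty = $596,647.20 × 7% = $41,765.30.
Line 2 (2780.58, Ulland, 3,639 units, $519,139.74):
Base rate for 2780.58 is $2.14/unit.
Origin Ulland qualifies under the Zoron–Ulland agreement and 2780.58 is covered: preferential rate Free applies instead.
Duty = $519,139.74 × 0% = $0.00.
Line 3 (1862.33, Fenoria, 1,136 pairs, $229,687.84):
Code 1862.33 is under a tariff-rate quota (threshold 1,475 pairs). Quantity 1,136 pairs is within the quota, so the in-quota rate 8% applies to the full value.
Duty = $229,687.84 × 8% = $18,375.03.
Total = $41,765.30 + $0.00 + $18,375.03 = $60,140.33.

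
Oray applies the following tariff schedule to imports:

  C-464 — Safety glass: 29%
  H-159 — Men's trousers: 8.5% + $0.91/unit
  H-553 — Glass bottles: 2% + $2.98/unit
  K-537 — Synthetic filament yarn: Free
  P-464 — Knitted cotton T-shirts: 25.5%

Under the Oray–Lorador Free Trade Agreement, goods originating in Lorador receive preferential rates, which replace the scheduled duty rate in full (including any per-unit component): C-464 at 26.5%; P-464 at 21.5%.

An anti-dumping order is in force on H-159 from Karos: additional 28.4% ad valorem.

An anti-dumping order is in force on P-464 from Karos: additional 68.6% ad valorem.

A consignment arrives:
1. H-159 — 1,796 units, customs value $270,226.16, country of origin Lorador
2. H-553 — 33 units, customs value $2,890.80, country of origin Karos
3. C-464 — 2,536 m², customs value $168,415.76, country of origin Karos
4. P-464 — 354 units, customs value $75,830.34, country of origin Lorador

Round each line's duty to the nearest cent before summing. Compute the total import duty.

Line 1 (H-159, Lorador, 1,796 units, $270,226.16):
Base rate for H-159 is 8.5% + $0.91/unit.
Origin Lorador is the FTA partner but H-159 is not on the preference list; base rate stands.
The additional-duty order on H-159 targets Karos, not Lorador; it does not apply.
Duty = $270,226.16 × 8.5% + 1,796 × $0.91 = $24,603.58.
Line 2 (H-553, Karos, 33 units, $2,890.80):
Base rate for H-553 is 2% + $2.98/unit.
Duty = $2,890.80 × 2% + 33 × $2.98 = $156.16.
Line 3 (C-464, Karos, 2,536 m², $168,415.76):
Base rate for C-464 is 29%.
C-464 has an FTA preferential rate, but origin Karos is not Lorador; base rate stands.
Duty = $168,415.76 × 29% = $48,840.57.
Line 4 (P-464, Lorador, 354 units, $75,830.34):
Base rate for P-464 is 25.5%.
Origin Lorador qualifies under the Oray–Lorador agreement and P-464 is covered: preferential rate 21.5% applies instead.
The additional-duty order on P-464 targets Karos, not Lorador; it does not apply.
Duty = $75,830.34 × 21.5% = $16,303.52.
Total = $24,603.58 + $156.16 + $48,840.57 + $16,303.52 = $89,903.83.

$89,903.83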